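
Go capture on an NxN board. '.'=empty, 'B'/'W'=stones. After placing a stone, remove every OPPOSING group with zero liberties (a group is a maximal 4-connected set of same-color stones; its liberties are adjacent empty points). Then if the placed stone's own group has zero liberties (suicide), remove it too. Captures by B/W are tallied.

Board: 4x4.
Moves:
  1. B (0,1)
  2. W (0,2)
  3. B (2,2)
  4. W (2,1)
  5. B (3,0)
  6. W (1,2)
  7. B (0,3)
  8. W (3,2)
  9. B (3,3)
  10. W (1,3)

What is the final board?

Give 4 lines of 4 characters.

Move 1: B@(0,1) -> caps B=0 W=0
Move 2: W@(0,2) -> caps B=0 W=0
Move 3: B@(2,2) -> caps B=0 W=0
Move 4: W@(2,1) -> caps B=0 W=0
Move 5: B@(3,0) -> caps B=0 W=0
Move 6: W@(1,2) -> caps B=0 W=0
Move 7: B@(0,3) -> caps B=0 W=0
Move 8: W@(3,2) -> caps B=0 W=0
Move 9: B@(3,3) -> caps B=0 W=0
Move 10: W@(1,3) -> caps B=0 W=1

Answer: .BW.
..WW
.WB.
B.WB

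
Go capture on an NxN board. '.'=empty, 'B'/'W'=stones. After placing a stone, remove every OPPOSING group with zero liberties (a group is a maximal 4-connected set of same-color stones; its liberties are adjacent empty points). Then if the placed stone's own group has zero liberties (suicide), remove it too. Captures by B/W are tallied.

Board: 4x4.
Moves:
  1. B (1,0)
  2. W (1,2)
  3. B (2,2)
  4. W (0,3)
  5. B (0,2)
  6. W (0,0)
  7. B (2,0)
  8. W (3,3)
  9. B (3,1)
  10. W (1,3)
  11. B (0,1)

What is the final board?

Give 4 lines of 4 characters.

Answer: .BBW
B.WW
B.B.
.B.W

Derivation:
Move 1: B@(1,0) -> caps B=0 W=0
Move 2: W@(1,2) -> caps B=0 W=0
Move 3: B@(2,2) -> caps B=0 W=0
Move 4: W@(0,3) -> caps B=0 W=0
Move 5: B@(0,2) -> caps B=0 W=0
Move 6: W@(0,0) -> caps B=0 W=0
Move 7: B@(2,0) -> caps B=0 W=0
Move 8: W@(3,3) -> caps B=0 W=0
Move 9: B@(3,1) -> caps B=0 W=0
Move 10: W@(1,3) -> caps B=0 W=0
Move 11: B@(0,1) -> caps B=1 W=0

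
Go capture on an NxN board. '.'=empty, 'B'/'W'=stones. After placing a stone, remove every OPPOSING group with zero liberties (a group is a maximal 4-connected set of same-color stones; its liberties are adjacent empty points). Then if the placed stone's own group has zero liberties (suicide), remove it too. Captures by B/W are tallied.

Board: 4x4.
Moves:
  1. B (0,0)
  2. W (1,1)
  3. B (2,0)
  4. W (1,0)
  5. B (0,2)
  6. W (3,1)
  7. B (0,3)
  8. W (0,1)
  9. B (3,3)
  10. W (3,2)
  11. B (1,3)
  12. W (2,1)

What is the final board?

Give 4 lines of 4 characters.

Answer: .WBB
WW.B
BW..
.WWB

Derivation:
Move 1: B@(0,0) -> caps B=0 W=0
Move 2: W@(1,1) -> caps B=0 W=0
Move 3: B@(2,0) -> caps B=0 W=0
Move 4: W@(1,0) -> caps B=0 W=0
Move 5: B@(0,2) -> caps B=0 W=0
Move 6: W@(3,1) -> caps B=0 W=0
Move 7: B@(0,3) -> caps B=0 W=0
Move 8: W@(0,1) -> caps B=0 W=1
Move 9: B@(3,3) -> caps B=0 W=1
Move 10: W@(3,2) -> caps B=0 W=1
Move 11: B@(1,3) -> caps B=0 W=1
Move 12: W@(2,1) -> caps B=0 W=1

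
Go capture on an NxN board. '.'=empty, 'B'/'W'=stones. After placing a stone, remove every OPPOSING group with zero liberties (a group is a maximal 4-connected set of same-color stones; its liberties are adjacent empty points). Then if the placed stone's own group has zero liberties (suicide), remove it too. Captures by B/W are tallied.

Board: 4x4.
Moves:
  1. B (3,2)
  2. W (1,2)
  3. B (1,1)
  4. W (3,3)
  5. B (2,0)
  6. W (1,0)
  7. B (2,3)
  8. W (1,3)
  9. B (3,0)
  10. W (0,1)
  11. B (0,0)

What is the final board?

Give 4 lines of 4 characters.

Answer: BW..
.BWW
B..B
B.B.

Derivation:
Move 1: B@(3,2) -> caps B=0 W=0
Move 2: W@(1,2) -> caps B=0 W=0
Move 3: B@(1,1) -> caps B=0 W=0
Move 4: W@(3,3) -> caps B=0 W=0
Move 5: B@(2,0) -> caps B=0 W=0
Move 6: W@(1,0) -> caps B=0 W=0
Move 7: B@(2,3) -> caps B=1 W=0
Move 8: W@(1,3) -> caps B=1 W=0
Move 9: B@(3,0) -> caps B=1 W=0
Move 10: W@(0,1) -> caps B=1 W=0
Move 11: B@(0,0) -> caps B=2 W=0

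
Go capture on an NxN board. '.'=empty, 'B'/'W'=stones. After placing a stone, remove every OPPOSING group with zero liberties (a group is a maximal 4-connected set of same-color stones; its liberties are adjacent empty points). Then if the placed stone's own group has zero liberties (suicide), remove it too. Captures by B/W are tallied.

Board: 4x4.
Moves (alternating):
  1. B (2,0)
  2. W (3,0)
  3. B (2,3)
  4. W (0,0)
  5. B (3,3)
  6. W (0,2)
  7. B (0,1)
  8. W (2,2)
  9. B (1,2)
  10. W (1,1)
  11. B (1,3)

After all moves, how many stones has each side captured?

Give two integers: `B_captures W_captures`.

Move 1: B@(2,0) -> caps B=0 W=0
Move 2: W@(3,0) -> caps B=0 W=0
Move 3: B@(2,3) -> caps B=0 W=0
Move 4: W@(0,0) -> caps B=0 W=0
Move 5: B@(3,3) -> caps B=0 W=0
Move 6: W@(0,2) -> caps B=0 W=0
Move 7: B@(0,1) -> caps B=0 W=0
Move 8: W@(2,2) -> caps B=0 W=0
Move 9: B@(1,2) -> caps B=0 W=0
Move 10: W@(1,1) -> caps B=0 W=1
Move 11: B@(1,3) -> caps B=0 W=1

Answer: 0 1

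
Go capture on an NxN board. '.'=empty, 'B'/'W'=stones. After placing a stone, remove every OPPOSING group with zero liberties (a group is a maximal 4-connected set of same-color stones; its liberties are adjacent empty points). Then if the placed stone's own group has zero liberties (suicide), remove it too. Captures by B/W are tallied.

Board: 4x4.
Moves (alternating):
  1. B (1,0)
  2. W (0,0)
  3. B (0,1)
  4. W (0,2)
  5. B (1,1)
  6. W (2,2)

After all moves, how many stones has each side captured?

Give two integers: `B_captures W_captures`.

Move 1: B@(1,0) -> caps B=0 W=0
Move 2: W@(0,0) -> caps B=0 W=0
Move 3: B@(0,1) -> caps B=1 W=0
Move 4: W@(0,2) -> caps B=1 W=0
Move 5: B@(1,1) -> caps B=1 W=0
Move 6: W@(2,2) -> caps B=1 W=0

Answer: 1 0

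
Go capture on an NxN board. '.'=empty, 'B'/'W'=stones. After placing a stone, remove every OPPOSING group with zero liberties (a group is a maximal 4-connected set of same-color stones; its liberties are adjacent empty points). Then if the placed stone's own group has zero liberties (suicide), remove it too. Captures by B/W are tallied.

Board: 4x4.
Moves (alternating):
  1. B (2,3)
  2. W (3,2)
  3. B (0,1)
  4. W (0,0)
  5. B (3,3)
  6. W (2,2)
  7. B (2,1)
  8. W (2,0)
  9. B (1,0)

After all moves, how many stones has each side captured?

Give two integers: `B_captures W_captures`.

Move 1: B@(2,3) -> caps B=0 W=0
Move 2: W@(3,2) -> caps B=0 W=0
Move 3: B@(0,1) -> caps B=0 W=0
Move 4: W@(0,0) -> caps B=0 W=0
Move 5: B@(3,3) -> caps B=0 W=0
Move 6: W@(2,2) -> caps B=0 W=0
Move 7: B@(2,1) -> caps B=0 W=0
Move 8: W@(2,0) -> caps B=0 W=0
Move 9: B@(1,0) -> caps B=1 W=0

Answer: 1 0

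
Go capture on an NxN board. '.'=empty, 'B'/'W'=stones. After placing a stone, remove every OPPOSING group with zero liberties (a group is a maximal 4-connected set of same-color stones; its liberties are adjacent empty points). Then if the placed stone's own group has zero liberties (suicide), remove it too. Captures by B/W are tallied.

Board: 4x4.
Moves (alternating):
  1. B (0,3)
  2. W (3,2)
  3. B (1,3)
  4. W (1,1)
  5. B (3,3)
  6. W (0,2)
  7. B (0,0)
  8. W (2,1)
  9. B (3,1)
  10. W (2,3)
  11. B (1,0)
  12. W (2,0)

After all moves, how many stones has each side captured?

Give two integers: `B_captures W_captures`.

Answer: 0 1

Derivation:
Move 1: B@(0,3) -> caps B=0 W=0
Move 2: W@(3,2) -> caps B=0 W=0
Move 3: B@(1,3) -> caps B=0 W=0
Move 4: W@(1,1) -> caps B=0 W=0
Move 5: B@(3,3) -> caps B=0 W=0
Move 6: W@(0,2) -> caps B=0 W=0
Move 7: B@(0,0) -> caps B=0 W=0
Move 8: W@(2,1) -> caps B=0 W=0
Move 9: B@(3,1) -> caps B=0 W=0
Move 10: W@(2,3) -> caps B=0 W=1
Move 11: B@(1,0) -> caps B=0 W=1
Move 12: W@(2,0) -> caps B=0 W=1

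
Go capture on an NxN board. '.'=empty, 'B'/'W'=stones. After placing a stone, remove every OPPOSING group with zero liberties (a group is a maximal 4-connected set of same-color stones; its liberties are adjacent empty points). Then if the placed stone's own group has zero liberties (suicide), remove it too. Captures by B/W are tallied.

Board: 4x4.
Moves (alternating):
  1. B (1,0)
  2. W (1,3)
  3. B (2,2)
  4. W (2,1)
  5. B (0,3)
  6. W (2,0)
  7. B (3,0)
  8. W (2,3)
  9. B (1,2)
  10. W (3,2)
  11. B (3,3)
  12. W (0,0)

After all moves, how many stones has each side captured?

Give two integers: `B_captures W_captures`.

Answer: 2 0

Derivation:
Move 1: B@(1,0) -> caps B=0 W=0
Move 2: W@(1,3) -> caps B=0 W=0
Move 3: B@(2,2) -> caps B=0 W=0
Move 4: W@(2,1) -> caps B=0 W=0
Move 5: B@(0,3) -> caps B=0 W=0
Move 6: W@(2,0) -> caps B=0 W=0
Move 7: B@(3,0) -> caps B=0 W=0
Move 8: W@(2,3) -> caps B=0 W=0
Move 9: B@(1,2) -> caps B=0 W=0
Move 10: W@(3,2) -> caps B=0 W=0
Move 11: B@(3,3) -> caps B=2 W=0
Move 12: W@(0,0) -> caps B=2 W=0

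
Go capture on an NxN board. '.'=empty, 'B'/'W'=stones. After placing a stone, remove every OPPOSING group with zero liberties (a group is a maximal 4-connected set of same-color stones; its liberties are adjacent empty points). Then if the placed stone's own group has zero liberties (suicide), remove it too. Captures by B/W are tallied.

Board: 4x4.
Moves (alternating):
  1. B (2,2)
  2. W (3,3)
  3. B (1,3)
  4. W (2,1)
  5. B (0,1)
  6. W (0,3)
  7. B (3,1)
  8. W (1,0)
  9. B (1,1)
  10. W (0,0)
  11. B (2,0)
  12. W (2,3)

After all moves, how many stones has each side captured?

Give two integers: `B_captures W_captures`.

Move 1: B@(2,2) -> caps B=0 W=0
Move 2: W@(3,3) -> caps B=0 W=0
Move 3: B@(1,3) -> caps B=0 W=0
Move 4: W@(2,1) -> caps B=0 W=0
Move 5: B@(0,1) -> caps B=0 W=0
Move 6: W@(0,3) -> caps B=0 W=0
Move 7: B@(3,1) -> caps B=0 W=0
Move 8: W@(1,0) -> caps B=0 W=0
Move 9: B@(1,1) -> caps B=0 W=0
Move 10: W@(0,0) -> caps B=0 W=0
Move 11: B@(2,0) -> caps B=3 W=0
Move 12: W@(2,3) -> caps B=3 W=0

Answer: 3 0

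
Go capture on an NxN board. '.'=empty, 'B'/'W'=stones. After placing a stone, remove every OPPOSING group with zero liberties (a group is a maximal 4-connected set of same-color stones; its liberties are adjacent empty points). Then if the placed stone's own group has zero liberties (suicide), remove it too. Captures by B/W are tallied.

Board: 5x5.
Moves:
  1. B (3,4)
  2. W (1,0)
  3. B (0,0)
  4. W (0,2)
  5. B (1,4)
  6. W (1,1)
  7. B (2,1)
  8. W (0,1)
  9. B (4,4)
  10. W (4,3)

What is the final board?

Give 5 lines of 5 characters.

Move 1: B@(3,4) -> caps B=0 W=0
Move 2: W@(1,0) -> caps B=0 W=0
Move 3: B@(0,0) -> caps B=0 W=0
Move 4: W@(0,2) -> caps B=0 W=0
Move 5: B@(1,4) -> caps B=0 W=0
Move 6: W@(1,1) -> caps B=0 W=0
Move 7: B@(2,1) -> caps B=0 W=0
Move 8: W@(0,1) -> caps B=0 W=1
Move 9: B@(4,4) -> caps B=0 W=1
Move 10: W@(4,3) -> caps B=0 W=1

Answer: .WW..
WW..B
.B...
....B
...WB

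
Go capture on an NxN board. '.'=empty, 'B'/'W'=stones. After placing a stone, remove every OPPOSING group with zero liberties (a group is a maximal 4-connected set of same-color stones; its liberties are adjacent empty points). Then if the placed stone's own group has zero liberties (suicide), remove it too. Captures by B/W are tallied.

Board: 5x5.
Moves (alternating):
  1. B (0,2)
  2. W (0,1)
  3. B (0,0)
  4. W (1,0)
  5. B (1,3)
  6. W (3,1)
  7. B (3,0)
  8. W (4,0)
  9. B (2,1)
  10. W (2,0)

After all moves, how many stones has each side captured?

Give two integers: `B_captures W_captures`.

Answer: 0 2

Derivation:
Move 1: B@(0,2) -> caps B=0 W=0
Move 2: W@(0,1) -> caps B=0 W=0
Move 3: B@(0,0) -> caps B=0 W=0
Move 4: W@(1,0) -> caps B=0 W=1
Move 5: B@(1,3) -> caps B=0 W=1
Move 6: W@(3,1) -> caps B=0 W=1
Move 7: B@(3,0) -> caps B=0 W=1
Move 8: W@(4,0) -> caps B=0 W=1
Move 9: B@(2,1) -> caps B=0 W=1
Move 10: W@(2,0) -> caps B=0 W=2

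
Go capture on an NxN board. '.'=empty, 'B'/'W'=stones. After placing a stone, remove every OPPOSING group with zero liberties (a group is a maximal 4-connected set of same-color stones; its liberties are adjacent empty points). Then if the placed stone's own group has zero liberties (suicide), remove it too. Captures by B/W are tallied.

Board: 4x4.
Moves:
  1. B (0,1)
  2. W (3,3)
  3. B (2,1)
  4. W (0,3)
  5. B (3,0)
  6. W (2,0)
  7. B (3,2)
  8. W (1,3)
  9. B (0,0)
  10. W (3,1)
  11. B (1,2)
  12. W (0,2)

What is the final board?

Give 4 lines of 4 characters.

Answer: BBWW
..BW
WB..
.WBW

Derivation:
Move 1: B@(0,1) -> caps B=0 W=0
Move 2: W@(3,3) -> caps B=0 W=0
Move 3: B@(2,1) -> caps B=0 W=0
Move 4: W@(0,3) -> caps B=0 W=0
Move 5: B@(3,0) -> caps B=0 W=0
Move 6: W@(2,0) -> caps B=0 W=0
Move 7: B@(3,2) -> caps B=0 W=0
Move 8: W@(1,3) -> caps B=0 W=0
Move 9: B@(0,0) -> caps B=0 W=0
Move 10: W@(3,1) -> caps B=0 W=1
Move 11: B@(1,2) -> caps B=0 W=1
Move 12: W@(0,2) -> caps B=0 W=1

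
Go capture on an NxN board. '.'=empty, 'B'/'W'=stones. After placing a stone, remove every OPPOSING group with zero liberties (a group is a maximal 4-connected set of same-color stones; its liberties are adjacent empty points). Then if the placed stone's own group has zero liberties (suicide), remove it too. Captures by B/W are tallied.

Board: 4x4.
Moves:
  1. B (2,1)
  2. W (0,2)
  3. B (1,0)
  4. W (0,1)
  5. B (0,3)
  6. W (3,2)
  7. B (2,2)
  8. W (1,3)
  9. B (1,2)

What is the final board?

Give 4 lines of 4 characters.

Answer: .WW.
B.BW
.BB.
..W.

Derivation:
Move 1: B@(2,1) -> caps B=0 W=0
Move 2: W@(0,2) -> caps B=0 W=0
Move 3: B@(1,0) -> caps B=0 W=0
Move 4: W@(0,1) -> caps B=0 W=0
Move 5: B@(0,3) -> caps B=0 W=0
Move 6: W@(3,2) -> caps B=0 W=0
Move 7: B@(2,2) -> caps B=0 W=0
Move 8: W@(1,3) -> caps B=0 W=1
Move 9: B@(1,2) -> caps B=0 W=1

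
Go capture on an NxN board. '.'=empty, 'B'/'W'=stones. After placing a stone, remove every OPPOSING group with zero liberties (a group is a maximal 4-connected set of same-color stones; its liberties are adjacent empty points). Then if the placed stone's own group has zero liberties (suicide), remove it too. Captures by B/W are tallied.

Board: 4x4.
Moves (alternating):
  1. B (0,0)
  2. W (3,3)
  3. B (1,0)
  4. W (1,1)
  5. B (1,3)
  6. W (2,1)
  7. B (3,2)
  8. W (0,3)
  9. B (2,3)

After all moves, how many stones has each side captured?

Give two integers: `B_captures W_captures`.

Answer: 1 0

Derivation:
Move 1: B@(0,0) -> caps B=0 W=0
Move 2: W@(3,3) -> caps B=0 W=0
Move 3: B@(1,0) -> caps B=0 W=0
Move 4: W@(1,1) -> caps B=0 W=0
Move 5: B@(1,3) -> caps B=0 W=0
Move 6: W@(2,1) -> caps B=0 W=0
Move 7: B@(3,2) -> caps B=0 W=0
Move 8: W@(0,3) -> caps B=0 W=0
Move 9: B@(2,3) -> caps B=1 W=0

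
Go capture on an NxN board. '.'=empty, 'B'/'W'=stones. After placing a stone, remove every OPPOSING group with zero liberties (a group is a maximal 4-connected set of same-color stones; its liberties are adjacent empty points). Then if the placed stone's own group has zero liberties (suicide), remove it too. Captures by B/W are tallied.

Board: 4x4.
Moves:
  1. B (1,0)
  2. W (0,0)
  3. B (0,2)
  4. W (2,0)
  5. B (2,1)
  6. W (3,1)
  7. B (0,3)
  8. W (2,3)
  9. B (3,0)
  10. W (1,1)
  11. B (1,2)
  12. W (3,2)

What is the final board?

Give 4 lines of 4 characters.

Answer: W.BB
BWB.
.B.W
BWW.

Derivation:
Move 1: B@(1,0) -> caps B=0 W=0
Move 2: W@(0,0) -> caps B=0 W=0
Move 3: B@(0,2) -> caps B=0 W=0
Move 4: W@(2,0) -> caps B=0 W=0
Move 5: B@(2,1) -> caps B=0 W=0
Move 6: W@(3,1) -> caps B=0 W=0
Move 7: B@(0,3) -> caps B=0 W=0
Move 8: W@(2,3) -> caps B=0 W=0
Move 9: B@(3,0) -> caps B=1 W=0
Move 10: W@(1,1) -> caps B=1 W=0
Move 11: B@(1,2) -> caps B=1 W=0
Move 12: W@(3,2) -> caps B=1 W=0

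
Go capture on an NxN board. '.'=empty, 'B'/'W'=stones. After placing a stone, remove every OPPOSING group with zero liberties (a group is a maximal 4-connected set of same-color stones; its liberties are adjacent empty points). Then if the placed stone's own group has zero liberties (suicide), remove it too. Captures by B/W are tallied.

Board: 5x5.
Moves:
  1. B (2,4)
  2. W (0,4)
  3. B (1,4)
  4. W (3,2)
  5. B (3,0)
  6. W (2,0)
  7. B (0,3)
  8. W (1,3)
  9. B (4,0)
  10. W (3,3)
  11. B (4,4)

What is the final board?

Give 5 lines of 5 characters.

Move 1: B@(2,4) -> caps B=0 W=0
Move 2: W@(0,4) -> caps B=0 W=0
Move 3: B@(1,4) -> caps B=0 W=0
Move 4: W@(3,2) -> caps B=0 W=0
Move 5: B@(3,0) -> caps B=0 W=0
Move 6: W@(2,0) -> caps B=0 W=0
Move 7: B@(0,3) -> caps B=1 W=0
Move 8: W@(1,3) -> caps B=1 W=0
Move 9: B@(4,0) -> caps B=1 W=0
Move 10: W@(3,3) -> caps B=1 W=0
Move 11: B@(4,4) -> caps B=1 W=0

Answer: ...B.
...WB
W...B
B.WW.
B...B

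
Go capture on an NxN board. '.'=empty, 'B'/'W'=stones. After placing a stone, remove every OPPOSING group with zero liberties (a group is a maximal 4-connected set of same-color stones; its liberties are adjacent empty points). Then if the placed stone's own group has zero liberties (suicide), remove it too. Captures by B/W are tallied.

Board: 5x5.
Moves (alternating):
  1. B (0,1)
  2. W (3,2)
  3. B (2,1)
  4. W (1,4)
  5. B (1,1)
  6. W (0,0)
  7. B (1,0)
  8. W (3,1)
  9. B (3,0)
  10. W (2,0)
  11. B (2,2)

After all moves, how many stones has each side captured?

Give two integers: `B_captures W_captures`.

Answer: 1 0

Derivation:
Move 1: B@(0,1) -> caps B=0 W=0
Move 2: W@(3,2) -> caps B=0 W=0
Move 3: B@(2,1) -> caps B=0 W=0
Move 4: W@(1,4) -> caps B=0 W=0
Move 5: B@(1,1) -> caps B=0 W=0
Move 6: W@(0,0) -> caps B=0 W=0
Move 7: B@(1,0) -> caps B=1 W=0
Move 8: W@(3,1) -> caps B=1 W=0
Move 9: B@(3,0) -> caps B=1 W=0
Move 10: W@(2,0) -> caps B=1 W=0
Move 11: B@(2,2) -> caps B=1 W=0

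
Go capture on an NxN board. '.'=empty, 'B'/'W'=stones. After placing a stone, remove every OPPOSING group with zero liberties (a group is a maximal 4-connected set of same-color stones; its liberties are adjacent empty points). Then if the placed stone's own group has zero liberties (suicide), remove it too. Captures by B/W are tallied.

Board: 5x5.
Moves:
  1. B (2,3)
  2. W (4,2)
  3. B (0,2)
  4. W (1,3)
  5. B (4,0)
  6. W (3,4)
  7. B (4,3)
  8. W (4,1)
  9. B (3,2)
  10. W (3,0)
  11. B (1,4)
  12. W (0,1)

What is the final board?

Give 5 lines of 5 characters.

Move 1: B@(2,3) -> caps B=0 W=0
Move 2: W@(4,2) -> caps B=0 W=0
Move 3: B@(0,2) -> caps B=0 W=0
Move 4: W@(1,3) -> caps B=0 W=0
Move 5: B@(4,0) -> caps B=0 W=0
Move 6: W@(3,4) -> caps B=0 W=0
Move 7: B@(4,3) -> caps B=0 W=0
Move 8: W@(4,1) -> caps B=0 W=0
Move 9: B@(3,2) -> caps B=0 W=0
Move 10: W@(3,0) -> caps B=0 W=1
Move 11: B@(1,4) -> caps B=0 W=1
Move 12: W@(0,1) -> caps B=0 W=1

Answer: .WB..
...WB
...B.
W.B.W
.WWB.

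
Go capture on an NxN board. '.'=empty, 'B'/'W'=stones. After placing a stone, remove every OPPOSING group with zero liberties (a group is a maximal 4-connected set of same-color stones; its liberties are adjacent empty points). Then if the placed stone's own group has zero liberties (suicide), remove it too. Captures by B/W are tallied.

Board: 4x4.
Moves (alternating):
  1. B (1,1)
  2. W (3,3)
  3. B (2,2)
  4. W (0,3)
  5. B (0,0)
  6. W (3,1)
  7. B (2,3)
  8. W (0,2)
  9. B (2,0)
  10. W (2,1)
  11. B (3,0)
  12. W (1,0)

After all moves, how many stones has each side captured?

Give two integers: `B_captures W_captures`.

Answer: 0 2

Derivation:
Move 1: B@(1,1) -> caps B=0 W=0
Move 2: W@(3,3) -> caps B=0 W=0
Move 3: B@(2,2) -> caps B=0 W=0
Move 4: W@(0,3) -> caps B=0 W=0
Move 5: B@(0,0) -> caps B=0 W=0
Move 6: W@(3,1) -> caps B=0 W=0
Move 7: B@(2,3) -> caps B=0 W=0
Move 8: W@(0,2) -> caps B=0 W=0
Move 9: B@(2,0) -> caps B=0 W=0
Move 10: W@(2,1) -> caps B=0 W=0
Move 11: B@(3,0) -> caps B=0 W=0
Move 12: W@(1,0) -> caps B=0 W=2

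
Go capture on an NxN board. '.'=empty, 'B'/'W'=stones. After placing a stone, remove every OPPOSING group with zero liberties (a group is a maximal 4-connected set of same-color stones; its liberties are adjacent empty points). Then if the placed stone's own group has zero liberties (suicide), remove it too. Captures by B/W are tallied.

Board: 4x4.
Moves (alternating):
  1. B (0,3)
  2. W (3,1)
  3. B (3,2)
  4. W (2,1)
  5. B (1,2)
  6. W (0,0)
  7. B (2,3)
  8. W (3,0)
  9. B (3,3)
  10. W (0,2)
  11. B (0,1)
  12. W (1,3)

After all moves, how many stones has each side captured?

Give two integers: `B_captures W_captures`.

Move 1: B@(0,3) -> caps B=0 W=0
Move 2: W@(3,1) -> caps B=0 W=0
Move 3: B@(3,2) -> caps B=0 W=0
Move 4: W@(2,1) -> caps B=0 W=0
Move 5: B@(1,2) -> caps B=0 W=0
Move 6: W@(0,0) -> caps B=0 W=0
Move 7: B@(2,3) -> caps B=0 W=0
Move 8: W@(3,0) -> caps B=0 W=0
Move 9: B@(3,3) -> caps B=0 W=0
Move 10: W@(0,2) -> caps B=0 W=0
Move 11: B@(0,1) -> caps B=1 W=0
Move 12: W@(1,3) -> caps B=1 W=0

Answer: 1 0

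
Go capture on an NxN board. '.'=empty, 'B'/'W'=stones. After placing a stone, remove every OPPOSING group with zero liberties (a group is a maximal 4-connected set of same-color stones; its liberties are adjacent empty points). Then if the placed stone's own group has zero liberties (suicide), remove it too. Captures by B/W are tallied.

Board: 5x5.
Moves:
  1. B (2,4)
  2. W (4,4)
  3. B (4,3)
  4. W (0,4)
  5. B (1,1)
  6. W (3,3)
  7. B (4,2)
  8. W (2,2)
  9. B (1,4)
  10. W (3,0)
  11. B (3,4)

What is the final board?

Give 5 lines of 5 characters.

Answer: ....W
.B..B
..W.B
W..WB
..BB.

Derivation:
Move 1: B@(2,4) -> caps B=0 W=0
Move 2: W@(4,4) -> caps B=0 W=0
Move 3: B@(4,3) -> caps B=0 W=0
Move 4: W@(0,4) -> caps B=0 W=0
Move 5: B@(1,1) -> caps B=0 W=0
Move 6: W@(3,3) -> caps B=0 W=0
Move 7: B@(4,2) -> caps B=0 W=0
Move 8: W@(2,2) -> caps B=0 W=0
Move 9: B@(1,4) -> caps B=0 W=0
Move 10: W@(3,0) -> caps B=0 W=0
Move 11: B@(3,4) -> caps B=1 W=0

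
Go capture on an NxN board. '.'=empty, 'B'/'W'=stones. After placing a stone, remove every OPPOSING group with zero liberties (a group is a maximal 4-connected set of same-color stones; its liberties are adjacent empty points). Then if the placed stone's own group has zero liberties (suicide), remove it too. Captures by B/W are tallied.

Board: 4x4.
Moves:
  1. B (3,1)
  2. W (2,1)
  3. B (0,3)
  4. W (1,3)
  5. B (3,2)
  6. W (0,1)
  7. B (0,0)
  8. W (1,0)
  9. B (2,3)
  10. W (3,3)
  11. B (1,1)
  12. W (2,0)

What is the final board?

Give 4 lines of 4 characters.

Move 1: B@(3,1) -> caps B=0 W=0
Move 2: W@(2,1) -> caps B=0 W=0
Move 3: B@(0,3) -> caps B=0 W=0
Move 4: W@(1,3) -> caps B=0 W=0
Move 5: B@(3,2) -> caps B=0 W=0
Move 6: W@(0,1) -> caps B=0 W=0
Move 7: B@(0,0) -> caps B=0 W=0
Move 8: W@(1,0) -> caps B=0 W=1
Move 9: B@(2,3) -> caps B=0 W=1
Move 10: W@(3,3) -> caps B=0 W=1
Move 11: B@(1,1) -> caps B=0 W=1
Move 12: W@(2,0) -> caps B=0 W=1

Answer: .W.B
WB.W
WW.B
.BB.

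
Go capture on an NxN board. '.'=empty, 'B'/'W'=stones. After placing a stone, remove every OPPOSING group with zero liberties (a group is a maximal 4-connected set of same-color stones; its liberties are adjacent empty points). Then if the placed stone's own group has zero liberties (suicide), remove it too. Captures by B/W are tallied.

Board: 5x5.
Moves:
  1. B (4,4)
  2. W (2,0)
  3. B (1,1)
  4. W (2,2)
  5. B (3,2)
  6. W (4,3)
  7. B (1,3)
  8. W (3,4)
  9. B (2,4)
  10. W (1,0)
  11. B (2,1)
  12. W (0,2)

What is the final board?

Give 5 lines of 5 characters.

Answer: ..W..
WB.B.
WBW.B
..B.W
...W.

Derivation:
Move 1: B@(4,4) -> caps B=0 W=0
Move 2: W@(2,0) -> caps B=0 W=0
Move 3: B@(1,1) -> caps B=0 W=0
Move 4: W@(2,2) -> caps B=0 W=0
Move 5: B@(3,2) -> caps B=0 W=0
Move 6: W@(4,3) -> caps B=0 W=0
Move 7: B@(1,3) -> caps B=0 W=0
Move 8: W@(3,4) -> caps B=0 W=1
Move 9: B@(2,4) -> caps B=0 W=1
Move 10: W@(1,0) -> caps B=0 W=1
Move 11: B@(2,1) -> caps B=0 W=1
Move 12: W@(0,2) -> caps B=0 W=1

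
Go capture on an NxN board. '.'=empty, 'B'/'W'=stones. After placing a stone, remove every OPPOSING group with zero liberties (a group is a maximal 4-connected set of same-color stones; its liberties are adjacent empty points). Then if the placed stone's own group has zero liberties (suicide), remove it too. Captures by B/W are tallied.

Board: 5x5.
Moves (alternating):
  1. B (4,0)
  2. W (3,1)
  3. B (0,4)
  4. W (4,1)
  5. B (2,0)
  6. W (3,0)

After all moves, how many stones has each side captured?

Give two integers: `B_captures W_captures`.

Answer: 0 1

Derivation:
Move 1: B@(4,0) -> caps B=0 W=0
Move 2: W@(3,1) -> caps B=0 W=0
Move 3: B@(0,4) -> caps B=0 W=0
Move 4: W@(4,1) -> caps B=0 W=0
Move 5: B@(2,0) -> caps B=0 W=0
Move 6: W@(3,0) -> caps B=0 W=1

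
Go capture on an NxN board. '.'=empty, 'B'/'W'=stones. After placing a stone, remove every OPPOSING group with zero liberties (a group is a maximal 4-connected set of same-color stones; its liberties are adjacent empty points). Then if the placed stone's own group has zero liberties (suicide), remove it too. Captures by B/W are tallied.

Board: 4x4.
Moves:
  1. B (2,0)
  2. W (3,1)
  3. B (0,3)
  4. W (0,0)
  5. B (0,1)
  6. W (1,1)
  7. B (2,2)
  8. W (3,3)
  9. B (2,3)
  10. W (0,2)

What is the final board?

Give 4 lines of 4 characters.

Move 1: B@(2,0) -> caps B=0 W=0
Move 2: W@(3,1) -> caps B=0 W=0
Move 3: B@(0,3) -> caps B=0 W=0
Move 4: W@(0,0) -> caps B=0 W=0
Move 5: B@(0,1) -> caps B=0 W=0
Move 6: W@(1,1) -> caps B=0 W=0
Move 7: B@(2,2) -> caps B=0 W=0
Move 8: W@(3,3) -> caps B=0 W=0
Move 9: B@(2,3) -> caps B=0 W=0
Move 10: W@(0,2) -> caps B=0 W=1

Answer: W.WB
.W..
B.BB
.W.W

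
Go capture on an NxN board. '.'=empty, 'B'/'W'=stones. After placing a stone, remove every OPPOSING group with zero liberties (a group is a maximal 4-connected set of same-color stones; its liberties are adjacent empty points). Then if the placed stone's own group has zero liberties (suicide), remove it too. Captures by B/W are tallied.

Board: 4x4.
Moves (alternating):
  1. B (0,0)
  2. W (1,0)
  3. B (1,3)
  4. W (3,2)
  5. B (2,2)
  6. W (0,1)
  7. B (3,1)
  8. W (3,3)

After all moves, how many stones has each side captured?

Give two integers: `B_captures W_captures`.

Move 1: B@(0,0) -> caps B=0 W=0
Move 2: W@(1,0) -> caps B=0 W=0
Move 3: B@(1,3) -> caps B=0 W=0
Move 4: W@(3,2) -> caps B=0 W=0
Move 5: B@(2,2) -> caps B=0 W=0
Move 6: W@(0,1) -> caps B=0 W=1
Move 7: B@(3,1) -> caps B=0 W=1
Move 8: W@(3,3) -> caps B=0 W=1

Answer: 0 1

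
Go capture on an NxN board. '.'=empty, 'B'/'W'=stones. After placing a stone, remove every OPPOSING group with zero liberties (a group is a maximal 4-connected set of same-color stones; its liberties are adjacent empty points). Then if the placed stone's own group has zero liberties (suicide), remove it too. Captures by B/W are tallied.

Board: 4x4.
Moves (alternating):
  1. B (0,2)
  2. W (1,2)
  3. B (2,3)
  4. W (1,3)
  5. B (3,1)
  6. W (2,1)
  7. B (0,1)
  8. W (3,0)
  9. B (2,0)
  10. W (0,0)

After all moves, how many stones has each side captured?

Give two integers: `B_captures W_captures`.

Answer: 1 0

Derivation:
Move 1: B@(0,2) -> caps B=0 W=0
Move 2: W@(1,2) -> caps B=0 W=0
Move 3: B@(2,3) -> caps B=0 W=0
Move 4: W@(1,3) -> caps B=0 W=0
Move 5: B@(3,1) -> caps B=0 W=0
Move 6: W@(2,1) -> caps B=0 W=0
Move 7: B@(0,1) -> caps B=0 W=0
Move 8: W@(3,0) -> caps B=0 W=0
Move 9: B@(2,0) -> caps B=1 W=0
Move 10: W@(0,0) -> caps B=1 W=0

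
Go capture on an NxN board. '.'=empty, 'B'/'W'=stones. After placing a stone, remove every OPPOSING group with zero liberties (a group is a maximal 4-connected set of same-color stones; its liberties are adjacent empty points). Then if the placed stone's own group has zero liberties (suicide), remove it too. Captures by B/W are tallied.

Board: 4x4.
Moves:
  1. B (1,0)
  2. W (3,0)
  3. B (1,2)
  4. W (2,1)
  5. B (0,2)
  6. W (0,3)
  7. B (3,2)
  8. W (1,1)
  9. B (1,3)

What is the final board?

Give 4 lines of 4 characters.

Answer: ..B.
BWBB
.W..
W.B.

Derivation:
Move 1: B@(1,0) -> caps B=0 W=0
Move 2: W@(3,0) -> caps B=0 W=0
Move 3: B@(1,2) -> caps B=0 W=0
Move 4: W@(2,1) -> caps B=0 W=0
Move 5: B@(0,2) -> caps B=0 W=0
Move 6: W@(0,3) -> caps B=0 W=0
Move 7: B@(3,2) -> caps B=0 W=0
Move 8: W@(1,1) -> caps B=0 W=0
Move 9: B@(1,3) -> caps B=1 W=0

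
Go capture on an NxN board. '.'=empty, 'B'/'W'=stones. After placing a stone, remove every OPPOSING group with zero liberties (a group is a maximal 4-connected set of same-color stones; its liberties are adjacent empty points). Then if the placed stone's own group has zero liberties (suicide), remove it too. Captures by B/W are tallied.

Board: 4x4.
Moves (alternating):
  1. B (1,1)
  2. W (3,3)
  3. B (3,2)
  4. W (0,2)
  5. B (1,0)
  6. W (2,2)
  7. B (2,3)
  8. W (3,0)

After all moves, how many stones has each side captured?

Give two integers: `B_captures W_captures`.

Answer: 1 0

Derivation:
Move 1: B@(1,1) -> caps B=0 W=0
Move 2: W@(3,3) -> caps B=0 W=0
Move 3: B@(3,2) -> caps B=0 W=0
Move 4: W@(0,2) -> caps B=0 W=0
Move 5: B@(1,0) -> caps B=0 W=0
Move 6: W@(2,2) -> caps B=0 W=0
Move 7: B@(2,3) -> caps B=1 W=0
Move 8: W@(3,0) -> caps B=1 W=0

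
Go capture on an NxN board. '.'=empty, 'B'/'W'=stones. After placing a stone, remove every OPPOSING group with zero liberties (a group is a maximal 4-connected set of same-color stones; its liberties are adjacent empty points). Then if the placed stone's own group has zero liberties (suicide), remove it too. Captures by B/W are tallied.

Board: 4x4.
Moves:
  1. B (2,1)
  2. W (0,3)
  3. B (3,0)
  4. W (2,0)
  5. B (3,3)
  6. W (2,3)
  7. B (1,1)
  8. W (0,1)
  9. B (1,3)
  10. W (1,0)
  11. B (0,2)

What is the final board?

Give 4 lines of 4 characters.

Answer: .WB.
WB.B
WB.W
B..B

Derivation:
Move 1: B@(2,1) -> caps B=0 W=0
Move 2: W@(0,3) -> caps B=0 W=0
Move 3: B@(3,0) -> caps B=0 W=0
Move 4: W@(2,0) -> caps B=0 W=0
Move 5: B@(3,3) -> caps B=0 W=0
Move 6: W@(2,3) -> caps B=0 W=0
Move 7: B@(1,1) -> caps B=0 W=0
Move 8: W@(0,1) -> caps B=0 W=0
Move 9: B@(1,3) -> caps B=0 W=0
Move 10: W@(1,0) -> caps B=0 W=0
Move 11: B@(0,2) -> caps B=1 W=0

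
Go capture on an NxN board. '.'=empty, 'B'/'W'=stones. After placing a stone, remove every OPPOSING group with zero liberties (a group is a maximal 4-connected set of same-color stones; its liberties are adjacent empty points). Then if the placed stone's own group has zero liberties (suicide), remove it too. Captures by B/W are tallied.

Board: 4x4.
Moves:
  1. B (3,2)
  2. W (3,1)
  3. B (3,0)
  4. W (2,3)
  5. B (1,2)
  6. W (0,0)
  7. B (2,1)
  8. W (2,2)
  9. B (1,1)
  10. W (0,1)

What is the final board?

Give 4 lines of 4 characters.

Answer: WW..
.BB.
.BWW
B.B.

Derivation:
Move 1: B@(3,2) -> caps B=0 W=0
Move 2: W@(3,1) -> caps B=0 W=0
Move 3: B@(3,0) -> caps B=0 W=0
Move 4: W@(2,3) -> caps B=0 W=0
Move 5: B@(1,2) -> caps B=0 W=0
Move 6: W@(0,0) -> caps B=0 W=0
Move 7: B@(2,1) -> caps B=1 W=0
Move 8: W@(2,2) -> caps B=1 W=0
Move 9: B@(1,1) -> caps B=1 W=0
Move 10: W@(0,1) -> caps B=1 W=0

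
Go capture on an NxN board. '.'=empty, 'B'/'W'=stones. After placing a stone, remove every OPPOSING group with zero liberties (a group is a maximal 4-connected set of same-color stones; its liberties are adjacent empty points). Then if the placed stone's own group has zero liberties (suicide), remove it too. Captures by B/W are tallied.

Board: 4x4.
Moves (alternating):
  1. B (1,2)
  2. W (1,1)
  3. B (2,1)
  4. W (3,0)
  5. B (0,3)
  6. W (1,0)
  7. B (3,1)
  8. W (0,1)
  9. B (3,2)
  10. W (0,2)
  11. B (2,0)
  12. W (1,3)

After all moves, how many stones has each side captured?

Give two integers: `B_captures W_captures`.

Move 1: B@(1,2) -> caps B=0 W=0
Move 2: W@(1,1) -> caps B=0 W=0
Move 3: B@(2,1) -> caps B=0 W=0
Move 4: W@(3,0) -> caps B=0 W=0
Move 5: B@(0,3) -> caps B=0 W=0
Move 6: W@(1,0) -> caps B=0 W=0
Move 7: B@(3,1) -> caps B=0 W=0
Move 8: W@(0,1) -> caps B=0 W=0
Move 9: B@(3,2) -> caps B=0 W=0
Move 10: W@(0,2) -> caps B=0 W=0
Move 11: B@(2,0) -> caps B=1 W=0
Move 12: W@(1,3) -> caps B=1 W=1

Answer: 1 1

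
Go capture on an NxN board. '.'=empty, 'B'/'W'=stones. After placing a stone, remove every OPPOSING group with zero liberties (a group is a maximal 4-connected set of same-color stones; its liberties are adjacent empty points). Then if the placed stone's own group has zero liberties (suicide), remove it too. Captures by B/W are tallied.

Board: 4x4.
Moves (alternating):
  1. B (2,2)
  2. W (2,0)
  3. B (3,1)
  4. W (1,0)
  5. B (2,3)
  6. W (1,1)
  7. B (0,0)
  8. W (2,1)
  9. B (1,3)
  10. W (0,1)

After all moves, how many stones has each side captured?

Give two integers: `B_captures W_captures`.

Answer: 0 1

Derivation:
Move 1: B@(2,2) -> caps B=0 W=0
Move 2: W@(2,0) -> caps B=0 W=0
Move 3: B@(3,1) -> caps B=0 W=0
Move 4: W@(1,0) -> caps B=0 W=0
Move 5: B@(2,3) -> caps B=0 W=0
Move 6: W@(1,1) -> caps B=0 W=0
Move 7: B@(0,0) -> caps B=0 W=0
Move 8: W@(2,1) -> caps B=0 W=0
Move 9: B@(1,3) -> caps B=0 W=0
Move 10: W@(0,1) -> caps B=0 W=1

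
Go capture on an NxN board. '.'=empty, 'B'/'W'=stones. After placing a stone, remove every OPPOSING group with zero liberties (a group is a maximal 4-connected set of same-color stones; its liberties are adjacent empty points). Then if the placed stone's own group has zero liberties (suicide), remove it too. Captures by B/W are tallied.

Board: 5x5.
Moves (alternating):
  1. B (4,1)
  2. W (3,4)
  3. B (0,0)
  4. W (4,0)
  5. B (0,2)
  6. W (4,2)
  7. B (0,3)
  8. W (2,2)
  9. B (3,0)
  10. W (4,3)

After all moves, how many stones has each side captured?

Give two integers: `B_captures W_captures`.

Answer: 1 0

Derivation:
Move 1: B@(4,1) -> caps B=0 W=0
Move 2: W@(3,4) -> caps B=0 W=0
Move 3: B@(0,0) -> caps B=0 W=0
Move 4: W@(4,0) -> caps B=0 W=0
Move 5: B@(0,2) -> caps B=0 W=0
Move 6: W@(4,2) -> caps B=0 W=0
Move 7: B@(0,3) -> caps B=0 W=0
Move 8: W@(2,2) -> caps B=0 W=0
Move 9: B@(3,0) -> caps B=1 W=0
Move 10: W@(4,3) -> caps B=1 W=0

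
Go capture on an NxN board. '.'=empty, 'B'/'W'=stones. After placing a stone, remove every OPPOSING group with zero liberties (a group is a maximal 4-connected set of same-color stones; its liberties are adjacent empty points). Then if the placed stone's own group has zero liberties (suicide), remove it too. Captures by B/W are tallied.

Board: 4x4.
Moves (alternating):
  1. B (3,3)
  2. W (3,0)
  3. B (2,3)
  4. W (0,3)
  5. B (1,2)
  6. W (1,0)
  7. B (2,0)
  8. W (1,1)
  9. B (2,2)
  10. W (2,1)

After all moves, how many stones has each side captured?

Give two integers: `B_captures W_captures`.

Move 1: B@(3,3) -> caps B=0 W=0
Move 2: W@(3,0) -> caps B=0 W=0
Move 3: B@(2,3) -> caps B=0 W=0
Move 4: W@(0,3) -> caps B=0 W=0
Move 5: B@(1,2) -> caps B=0 W=0
Move 6: W@(1,0) -> caps B=0 W=0
Move 7: B@(2,0) -> caps B=0 W=0
Move 8: W@(1,1) -> caps B=0 W=0
Move 9: B@(2,2) -> caps B=0 W=0
Move 10: W@(2,1) -> caps B=0 W=1

Answer: 0 1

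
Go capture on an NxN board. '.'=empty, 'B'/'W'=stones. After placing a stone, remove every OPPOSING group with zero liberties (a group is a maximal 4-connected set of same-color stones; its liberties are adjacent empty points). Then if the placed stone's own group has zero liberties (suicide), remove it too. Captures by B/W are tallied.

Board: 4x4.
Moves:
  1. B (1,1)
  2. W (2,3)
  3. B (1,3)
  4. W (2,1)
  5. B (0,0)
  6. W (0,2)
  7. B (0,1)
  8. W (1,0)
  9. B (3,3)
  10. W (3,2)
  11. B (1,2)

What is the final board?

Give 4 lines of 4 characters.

Move 1: B@(1,1) -> caps B=0 W=0
Move 2: W@(2,3) -> caps B=0 W=0
Move 3: B@(1,3) -> caps B=0 W=0
Move 4: W@(2,1) -> caps B=0 W=0
Move 5: B@(0,0) -> caps B=0 W=0
Move 6: W@(0,2) -> caps B=0 W=0
Move 7: B@(0,1) -> caps B=0 W=0
Move 8: W@(1,0) -> caps B=0 W=0
Move 9: B@(3,3) -> caps B=0 W=0
Move 10: W@(3,2) -> caps B=0 W=1
Move 11: B@(1,2) -> caps B=0 W=1

Answer: BBW.
WBBB
.W.W
..W.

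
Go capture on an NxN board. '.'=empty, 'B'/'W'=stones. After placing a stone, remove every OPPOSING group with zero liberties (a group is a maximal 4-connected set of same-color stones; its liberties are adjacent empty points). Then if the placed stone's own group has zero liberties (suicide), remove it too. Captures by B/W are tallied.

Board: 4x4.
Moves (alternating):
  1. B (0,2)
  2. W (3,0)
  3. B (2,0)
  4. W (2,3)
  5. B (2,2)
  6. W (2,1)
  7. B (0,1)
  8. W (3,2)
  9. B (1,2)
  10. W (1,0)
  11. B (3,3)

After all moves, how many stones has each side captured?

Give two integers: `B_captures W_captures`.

Move 1: B@(0,2) -> caps B=0 W=0
Move 2: W@(3,0) -> caps B=0 W=0
Move 3: B@(2,0) -> caps B=0 W=0
Move 4: W@(2,3) -> caps B=0 W=0
Move 5: B@(2,2) -> caps B=0 W=0
Move 6: W@(2,1) -> caps B=0 W=0
Move 7: B@(0,1) -> caps B=0 W=0
Move 8: W@(3,2) -> caps B=0 W=0
Move 9: B@(1,2) -> caps B=0 W=0
Move 10: W@(1,0) -> caps B=0 W=1
Move 11: B@(3,3) -> caps B=0 W=1

Answer: 0 1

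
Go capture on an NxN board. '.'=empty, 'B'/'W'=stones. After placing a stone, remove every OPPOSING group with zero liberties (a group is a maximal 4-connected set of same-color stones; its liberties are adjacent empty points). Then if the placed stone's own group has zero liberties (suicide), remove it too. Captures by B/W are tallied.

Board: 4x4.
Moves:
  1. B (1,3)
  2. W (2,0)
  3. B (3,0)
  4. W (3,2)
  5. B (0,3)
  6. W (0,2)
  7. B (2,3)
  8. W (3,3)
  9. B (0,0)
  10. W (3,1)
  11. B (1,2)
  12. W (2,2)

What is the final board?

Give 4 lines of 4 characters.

Move 1: B@(1,3) -> caps B=0 W=0
Move 2: W@(2,0) -> caps B=0 W=0
Move 3: B@(3,0) -> caps B=0 W=0
Move 4: W@(3,2) -> caps B=0 W=0
Move 5: B@(0,3) -> caps B=0 W=0
Move 6: W@(0,2) -> caps B=0 W=0
Move 7: B@(2,3) -> caps B=0 W=0
Move 8: W@(3,3) -> caps B=0 W=0
Move 9: B@(0,0) -> caps B=0 W=0
Move 10: W@(3,1) -> caps B=0 W=1
Move 11: B@(1,2) -> caps B=0 W=1
Move 12: W@(2,2) -> caps B=0 W=1

Answer: B.WB
..BB
W.WB
.WWW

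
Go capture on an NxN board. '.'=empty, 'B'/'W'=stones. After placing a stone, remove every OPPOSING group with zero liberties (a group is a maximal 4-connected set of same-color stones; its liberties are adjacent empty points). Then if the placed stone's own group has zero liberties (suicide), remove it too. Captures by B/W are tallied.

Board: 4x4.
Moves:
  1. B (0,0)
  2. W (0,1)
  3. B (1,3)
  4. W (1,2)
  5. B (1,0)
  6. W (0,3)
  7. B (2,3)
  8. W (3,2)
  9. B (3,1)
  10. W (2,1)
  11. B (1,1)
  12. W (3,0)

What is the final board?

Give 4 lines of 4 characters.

Answer: BW.W
BBWB
.W.B
W.W.

Derivation:
Move 1: B@(0,0) -> caps B=0 W=0
Move 2: W@(0,1) -> caps B=0 W=0
Move 3: B@(1,3) -> caps B=0 W=0
Move 4: W@(1,2) -> caps B=0 W=0
Move 5: B@(1,0) -> caps B=0 W=0
Move 6: W@(0,3) -> caps B=0 W=0
Move 7: B@(2,3) -> caps B=0 W=0
Move 8: W@(3,2) -> caps B=0 W=0
Move 9: B@(3,1) -> caps B=0 W=0
Move 10: W@(2,1) -> caps B=0 W=0
Move 11: B@(1,1) -> caps B=0 W=0
Move 12: W@(3,0) -> caps B=0 W=1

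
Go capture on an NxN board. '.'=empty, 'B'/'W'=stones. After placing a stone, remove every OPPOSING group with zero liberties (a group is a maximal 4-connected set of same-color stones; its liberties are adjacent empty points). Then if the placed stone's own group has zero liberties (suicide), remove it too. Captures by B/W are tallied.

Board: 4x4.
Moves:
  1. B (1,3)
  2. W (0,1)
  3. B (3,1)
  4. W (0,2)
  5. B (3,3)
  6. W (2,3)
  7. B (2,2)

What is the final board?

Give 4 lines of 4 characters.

Move 1: B@(1,3) -> caps B=0 W=0
Move 2: W@(0,1) -> caps B=0 W=0
Move 3: B@(3,1) -> caps B=0 W=0
Move 4: W@(0,2) -> caps B=0 W=0
Move 5: B@(3,3) -> caps B=0 W=0
Move 6: W@(2,3) -> caps B=0 W=0
Move 7: B@(2,2) -> caps B=1 W=0

Answer: .WW.
...B
..B.
.B.B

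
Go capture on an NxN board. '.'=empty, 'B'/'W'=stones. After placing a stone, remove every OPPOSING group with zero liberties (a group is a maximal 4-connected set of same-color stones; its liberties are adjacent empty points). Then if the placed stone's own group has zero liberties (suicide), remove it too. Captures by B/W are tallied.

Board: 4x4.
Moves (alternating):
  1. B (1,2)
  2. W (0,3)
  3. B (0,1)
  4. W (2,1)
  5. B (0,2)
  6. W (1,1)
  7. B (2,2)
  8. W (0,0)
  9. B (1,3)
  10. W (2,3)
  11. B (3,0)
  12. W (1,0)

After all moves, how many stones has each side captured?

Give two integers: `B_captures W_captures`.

Move 1: B@(1,2) -> caps B=0 W=0
Move 2: W@(0,3) -> caps B=0 W=0
Move 3: B@(0,1) -> caps B=0 W=0
Move 4: W@(2,1) -> caps B=0 W=0
Move 5: B@(0,2) -> caps B=0 W=0
Move 6: W@(1,1) -> caps B=0 W=0
Move 7: B@(2,2) -> caps B=0 W=0
Move 8: W@(0,0) -> caps B=0 W=0
Move 9: B@(1,3) -> caps B=1 W=0
Move 10: W@(2,3) -> caps B=1 W=0
Move 11: B@(3,0) -> caps B=1 W=0
Move 12: W@(1,0) -> caps B=1 W=0

Answer: 1 0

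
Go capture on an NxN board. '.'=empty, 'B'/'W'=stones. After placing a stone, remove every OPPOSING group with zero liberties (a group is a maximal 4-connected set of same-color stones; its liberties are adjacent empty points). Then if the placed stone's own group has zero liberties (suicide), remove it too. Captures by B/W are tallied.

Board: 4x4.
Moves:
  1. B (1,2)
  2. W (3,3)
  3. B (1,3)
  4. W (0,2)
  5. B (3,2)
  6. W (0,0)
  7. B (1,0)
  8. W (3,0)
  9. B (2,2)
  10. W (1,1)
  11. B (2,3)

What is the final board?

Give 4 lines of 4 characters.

Answer: W.W.
BWBB
..BB
W.B.

Derivation:
Move 1: B@(1,2) -> caps B=0 W=0
Move 2: W@(3,3) -> caps B=0 W=0
Move 3: B@(1,3) -> caps B=0 W=0
Move 4: W@(0,2) -> caps B=0 W=0
Move 5: B@(3,2) -> caps B=0 W=0
Move 6: W@(0,0) -> caps B=0 W=0
Move 7: B@(1,0) -> caps B=0 W=0
Move 8: W@(3,0) -> caps B=0 W=0
Move 9: B@(2,2) -> caps B=0 W=0
Move 10: W@(1,1) -> caps B=0 W=0
Move 11: B@(2,3) -> caps B=1 W=0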